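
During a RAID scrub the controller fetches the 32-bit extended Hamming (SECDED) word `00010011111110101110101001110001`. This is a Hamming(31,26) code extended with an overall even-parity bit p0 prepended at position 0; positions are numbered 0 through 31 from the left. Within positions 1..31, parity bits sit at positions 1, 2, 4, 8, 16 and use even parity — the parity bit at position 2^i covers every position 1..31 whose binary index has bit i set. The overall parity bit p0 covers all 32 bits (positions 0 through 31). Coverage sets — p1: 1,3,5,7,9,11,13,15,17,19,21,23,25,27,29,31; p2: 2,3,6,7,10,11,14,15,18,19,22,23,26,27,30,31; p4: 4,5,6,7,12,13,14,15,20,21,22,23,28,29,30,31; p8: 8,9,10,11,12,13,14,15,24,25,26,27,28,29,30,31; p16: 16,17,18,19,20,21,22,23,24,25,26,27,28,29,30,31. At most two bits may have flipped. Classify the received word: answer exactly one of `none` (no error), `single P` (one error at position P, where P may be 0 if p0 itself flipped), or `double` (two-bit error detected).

double

s1: b1⊕b3⊕b5⊕b7⊕b9⊕b11⊕b13⊕b15⊕b17⊕b19⊕b21⊕b23⊕b25⊕b27⊕b29⊕b31 = 0⊕1⊕0⊕1⊕1⊕1⊕0⊕0⊕1⊕0⊕0⊕0⊕1⊕1⊕0⊕1 = 0
s2: b2⊕b3⊕b6⊕b7⊕b10⊕b11⊕b14⊕b15⊕b18⊕b19⊕b22⊕b23⊕b26⊕b27⊕b30⊕b31 = 0⊕1⊕1⊕1⊕1⊕1⊕1⊕0⊕1⊕0⊕1⊕0⊕1⊕1⊕0⊕1 = 1
s4: b4⊕b5⊕b6⊕b7⊕b12⊕b13⊕b14⊕b15⊕b20⊕b21⊕b22⊕b23⊕b28⊕b29⊕b30⊕b31 = 0⊕0⊕1⊕1⊕1⊕0⊕1⊕0⊕1⊕0⊕1⊕0⊕0⊕0⊕0⊕1 = 1
s8: b8⊕b9⊕b10⊕b11⊕b12⊕b13⊕b14⊕b15⊕b24⊕b25⊕b26⊕b27⊕b28⊕b29⊕b30⊕b31 = 1⊕1⊕1⊕1⊕1⊕0⊕1⊕0⊕0⊕1⊕1⊕1⊕0⊕0⊕0⊕1 = 0
s16: b16⊕b17⊕b18⊕b19⊕b20⊕b21⊕b22⊕b23⊕b24⊕b25⊕b26⊕b27⊕b28⊕b29⊕b30⊕b31 = 1⊕1⊕1⊕0⊕1⊕0⊕1⊕0⊕0⊕1⊕1⊕1⊕0⊕0⊕0⊕1 = 1
Syndrome (s16...s1) = 10110 → position 22.
Overall parity (XOR of all 32 bits, including p0): 0⊕0⊕0⊕1⊕0⊕0⊕1⊕1⊕1⊕1⊕1⊕1⊕1⊕0⊕1⊕0⊕1⊕1⊕1⊕0⊕1⊕0⊕1⊕0⊕0⊕1⊕1⊕1⊕0⊕0⊕0⊕1 = 0
Overall=0, syndrome position=22 → double-bit error detected (uncorrectable).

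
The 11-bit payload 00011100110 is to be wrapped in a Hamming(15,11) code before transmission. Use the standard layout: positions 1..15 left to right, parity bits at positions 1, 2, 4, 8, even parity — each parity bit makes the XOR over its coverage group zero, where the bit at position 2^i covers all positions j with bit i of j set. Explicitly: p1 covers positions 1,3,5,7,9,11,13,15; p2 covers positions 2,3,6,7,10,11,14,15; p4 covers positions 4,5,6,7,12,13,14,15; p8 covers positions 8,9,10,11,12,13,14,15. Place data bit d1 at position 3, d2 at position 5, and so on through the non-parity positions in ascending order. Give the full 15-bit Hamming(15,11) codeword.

Place data bits at non-power-of-two positions: b3=0, b5=0, b6=0, b7=1, b9=1, b10=1, b11=0, b12=0, b13=1, b14=1, b15=0.
p1 = XOR of data positions {3,5,7,9,11,13,15} = 0⊕0⊕1⊕1⊕0⊕1⊕0 = 1
p2 = XOR of data positions {3,6,7,10,11,14,15} = 0⊕0⊕1⊕1⊕0⊕1⊕0 = 1
p4 = XOR of data positions {5,6,7,12,13,14,15} = 0⊕0⊕1⊕0⊕1⊕1⊕0 = 1
p8 = XOR of data positions {9,10,11,12,13,14,15} = 1⊕1⊕0⊕0⊕1⊕1⊕0 = 0
Codeword b1..b15 = 110100101100110

110100101100110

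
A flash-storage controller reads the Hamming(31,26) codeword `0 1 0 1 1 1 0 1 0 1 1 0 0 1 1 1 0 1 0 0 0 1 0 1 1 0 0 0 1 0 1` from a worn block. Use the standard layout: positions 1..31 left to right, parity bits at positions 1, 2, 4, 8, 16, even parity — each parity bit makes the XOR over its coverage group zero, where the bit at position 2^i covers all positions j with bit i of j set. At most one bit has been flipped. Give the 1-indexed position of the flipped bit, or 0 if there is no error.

26

s1: b1⊕b3⊕b5⊕b7⊕b9⊕b11⊕b13⊕b15⊕b17⊕b19⊕b21⊕b23⊕b25⊕b27⊕b29⊕b31 = 0⊕0⊕1⊕0⊕0⊕1⊕0⊕1⊕0⊕0⊕0⊕0⊕1⊕0⊕1⊕1 = 0
s2: b2⊕b3⊕b6⊕b7⊕b10⊕b11⊕b14⊕b15⊕b18⊕b19⊕b22⊕b23⊕b26⊕b27⊕b30⊕b31 = 1⊕0⊕1⊕0⊕1⊕1⊕1⊕1⊕1⊕0⊕1⊕0⊕0⊕0⊕0⊕1 = 1
s4: b4⊕b5⊕b6⊕b7⊕b12⊕b13⊕b14⊕b15⊕b20⊕b21⊕b22⊕b23⊕b28⊕b29⊕b30⊕b31 = 1⊕1⊕1⊕0⊕0⊕0⊕1⊕1⊕0⊕0⊕1⊕0⊕0⊕1⊕0⊕1 = 0
s8: b8⊕b9⊕b10⊕b11⊕b12⊕b13⊕b14⊕b15⊕b24⊕b25⊕b26⊕b27⊕b28⊕b29⊕b30⊕b31 = 1⊕0⊕1⊕1⊕0⊕0⊕1⊕1⊕1⊕1⊕0⊕0⊕0⊕1⊕0⊕1 = 1
s16: b16⊕b17⊕b18⊕b19⊕b20⊕b21⊕b22⊕b23⊕b24⊕b25⊕b26⊕b27⊕b28⊕b29⊕b30⊕b31 = 1⊕0⊕1⊕0⊕0⊕0⊕1⊕0⊕1⊕1⊕0⊕0⊕0⊕1⊕0⊕1 = 1
Syndrome (s16...s1) = 11010 → position 26.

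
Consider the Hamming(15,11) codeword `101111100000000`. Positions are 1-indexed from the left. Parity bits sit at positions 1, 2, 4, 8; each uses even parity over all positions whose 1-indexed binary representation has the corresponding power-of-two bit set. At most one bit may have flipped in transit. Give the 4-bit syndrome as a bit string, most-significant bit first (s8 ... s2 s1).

s1: b1⊕b3⊕b5⊕b7⊕b9⊕b11⊕b13⊕b15 = 1⊕1⊕1⊕1⊕0⊕0⊕0⊕0 = 0
s2: b2⊕b3⊕b6⊕b7⊕b10⊕b11⊕b14⊕b15 = 0⊕1⊕1⊕1⊕0⊕0⊕0⊕0 = 1
s4: b4⊕b5⊕b6⊕b7⊕b12⊕b13⊕b14⊕b15 = 1⊕1⊕1⊕1⊕0⊕0⊕0⊕0 = 0
s8: b8⊕b9⊕b10⊕b11⊕b12⊕b13⊕b14⊕b15 = 0⊕0⊕0⊕0⊕0⊕0⊕0⊕0 = 0
Syndrome (s8...s1) = 0010 → position 2.

0010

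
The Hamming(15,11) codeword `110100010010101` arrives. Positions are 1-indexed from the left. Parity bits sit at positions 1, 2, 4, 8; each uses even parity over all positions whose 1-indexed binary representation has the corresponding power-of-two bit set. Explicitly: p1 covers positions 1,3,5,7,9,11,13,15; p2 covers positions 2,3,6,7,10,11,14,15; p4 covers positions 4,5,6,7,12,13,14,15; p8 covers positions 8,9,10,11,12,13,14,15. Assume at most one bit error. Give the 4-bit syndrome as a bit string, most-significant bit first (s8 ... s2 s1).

0110

s1: b1⊕b3⊕b5⊕b7⊕b9⊕b11⊕b13⊕b15 = 1⊕0⊕0⊕0⊕0⊕1⊕1⊕1 = 0
s2: b2⊕b3⊕b6⊕b7⊕b10⊕b11⊕b14⊕b15 = 1⊕0⊕0⊕0⊕0⊕1⊕0⊕1 = 1
s4: b4⊕b5⊕b6⊕b7⊕b12⊕b13⊕b14⊕b15 = 1⊕0⊕0⊕0⊕0⊕1⊕0⊕1 = 1
s8: b8⊕b9⊕b10⊕b11⊕b12⊕b13⊕b14⊕b15 = 1⊕0⊕0⊕1⊕0⊕1⊕0⊕1 = 0
Syndrome (s8...s1) = 0110 → position 6.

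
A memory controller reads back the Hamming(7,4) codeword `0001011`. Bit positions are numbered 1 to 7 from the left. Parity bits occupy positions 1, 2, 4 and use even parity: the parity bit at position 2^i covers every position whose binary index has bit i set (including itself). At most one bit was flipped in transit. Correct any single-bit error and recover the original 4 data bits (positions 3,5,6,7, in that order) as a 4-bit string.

0111

s1: b1⊕b3⊕b5⊕b7 = 0⊕0⊕0⊕1 = 1
s2: b2⊕b3⊕b6⊕b7 = 0⊕0⊕1⊕1 = 0
s4: b4⊕b5⊕b6⊕b7 = 1⊕0⊕1⊕1 = 1
Syndrome (s4...s1) = 101 → position 5.
Flip bit 5: corrected codeword = 0001111
Data bits at positions 3,5,6,7: 0111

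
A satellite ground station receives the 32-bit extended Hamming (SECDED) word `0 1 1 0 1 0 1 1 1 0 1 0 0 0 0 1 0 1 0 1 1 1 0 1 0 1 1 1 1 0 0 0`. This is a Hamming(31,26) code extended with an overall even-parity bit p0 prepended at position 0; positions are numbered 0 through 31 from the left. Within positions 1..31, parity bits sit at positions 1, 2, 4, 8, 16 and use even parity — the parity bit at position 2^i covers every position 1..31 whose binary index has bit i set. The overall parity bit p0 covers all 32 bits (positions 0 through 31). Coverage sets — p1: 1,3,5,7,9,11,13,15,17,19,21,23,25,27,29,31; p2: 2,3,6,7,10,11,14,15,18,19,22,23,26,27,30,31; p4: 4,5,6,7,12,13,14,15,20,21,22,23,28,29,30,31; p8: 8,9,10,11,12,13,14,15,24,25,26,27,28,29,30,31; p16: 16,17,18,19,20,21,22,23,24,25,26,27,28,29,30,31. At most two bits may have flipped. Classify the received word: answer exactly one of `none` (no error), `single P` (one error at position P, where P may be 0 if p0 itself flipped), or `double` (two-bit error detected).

single 27

s1: b1⊕b3⊕b5⊕b7⊕b9⊕b11⊕b13⊕b15⊕b17⊕b19⊕b21⊕b23⊕b25⊕b27⊕b29⊕b31 = 1⊕0⊕0⊕1⊕0⊕0⊕0⊕1⊕1⊕1⊕1⊕1⊕1⊕1⊕0⊕0 = 1
s2: b2⊕b3⊕b6⊕b7⊕b10⊕b11⊕b14⊕b15⊕b18⊕b19⊕b22⊕b23⊕b26⊕b27⊕b30⊕b31 = 1⊕0⊕1⊕1⊕1⊕0⊕0⊕1⊕0⊕1⊕0⊕1⊕1⊕1⊕0⊕0 = 1
s4: b4⊕b5⊕b6⊕b7⊕b12⊕b13⊕b14⊕b15⊕b20⊕b21⊕b22⊕b23⊕b28⊕b29⊕b30⊕b31 = 1⊕0⊕1⊕1⊕0⊕0⊕0⊕1⊕1⊕1⊕0⊕1⊕1⊕0⊕0⊕0 = 0
s8: b8⊕b9⊕b10⊕b11⊕b12⊕b13⊕b14⊕b15⊕b24⊕b25⊕b26⊕b27⊕b28⊕b29⊕b30⊕b31 = 1⊕0⊕1⊕0⊕0⊕0⊕0⊕1⊕0⊕1⊕1⊕1⊕1⊕0⊕0⊕0 = 1
s16: b16⊕b17⊕b18⊕b19⊕b20⊕b21⊕b22⊕b23⊕b24⊕b25⊕b26⊕b27⊕b28⊕b29⊕b30⊕b31 = 0⊕1⊕0⊕1⊕1⊕1⊕0⊕1⊕0⊕1⊕1⊕1⊕1⊕0⊕0⊕0 = 1
Syndrome (s16...s1) = 11011 → position 27.
Overall parity (XOR of all 32 bits, including p0): 0⊕1⊕1⊕0⊕1⊕0⊕1⊕1⊕1⊕0⊕1⊕0⊕0⊕0⊕0⊕1⊕0⊕1⊕0⊕1⊕1⊕1⊕0⊕1⊕0⊕1⊕1⊕1⊕1⊕0⊕0⊕0 = 1
Overall=1, syndrome position=27 → single-bit error at position 27.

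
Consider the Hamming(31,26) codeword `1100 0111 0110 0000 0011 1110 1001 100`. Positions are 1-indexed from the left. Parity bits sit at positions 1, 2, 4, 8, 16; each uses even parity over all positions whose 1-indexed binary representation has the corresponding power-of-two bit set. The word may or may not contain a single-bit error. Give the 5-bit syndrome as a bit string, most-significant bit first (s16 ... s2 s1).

s1: b1⊕b3⊕b5⊕b7⊕b9⊕b11⊕b13⊕b15⊕b17⊕b19⊕b21⊕b23⊕b25⊕b27⊕b29⊕b31 = 1⊕0⊕0⊕1⊕0⊕1⊕0⊕0⊕0⊕1⊕1⊕1⊕1⊕0⊕1⊕0 = 0
s2: b2⊕b3⊕b6⊕b7⊕b10⊕b11⊕b14⊕b15⊕b18⊕b19⊕b22⊕b23⊕b26⊕b27⊕b30⊕b31 = 1⊕0⊕1⊕1⊕1⊕1⊕0⊕0⊕0⊕1⊕1⊕1⊕0⊕0⊕0⊕0 = 0
s4: b4⊕b5⊕b6⊕b7⊕b12⊕b13⊕b14⊕b15⊕b20⊕b21⊕b22⊕b23⊕b28⊕b29⊕b30⊕b31 = 0⊕0⊕1⊕1⊕0⊕0⊕0⊕0⊕1⊕1⊕1⊕1⊕1⊕1⊕0⊕0 = 0
s8: b8⊕b9⊕b10⊕b11⊕b12⊕b13⊕b14⊕b15⊕b24⊕b25⊕b26⊕b27⊕b28⊕b29⊕b30⊕b31 = 1⊕0⊕1⊕1⊕0⊕0⊕0⊕0⊕0⊕1⊕0⊕0⊕1⊕1⊕0⊕0 = 0
s16: b16⊕b17⊕b18⊕b19⊕b20⊕b21⊕b22⊕b23⊕b24⊕b25⊕b26⊕b27⊕b28⊕b29⊕b30⊕b31 = 0⊕0⊕0⊕1⊕1⊕1⊕1⊕1⊕0⊕1⊕0⊕0⊕1⊕1⊕0⊕0 = 0
Syndrome (s16...s1) = 00000 → position 0 (no error).

00000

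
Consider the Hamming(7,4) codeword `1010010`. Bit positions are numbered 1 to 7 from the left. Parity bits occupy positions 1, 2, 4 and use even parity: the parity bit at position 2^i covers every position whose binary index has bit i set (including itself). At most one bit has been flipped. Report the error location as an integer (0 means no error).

4

s1: b1⊕b3⊕b5⊕b7 = 1⊕1⊕0⊕0 = 0
s2: b2⊕b3⊕b6⊕b7 = 0⊕1⊕1⊕0 = 0
s4: b4⊕b5⊕b6⊕b7 = 0⊕0⊕1⊕0 = 1
Syndrome (s4...s1) = 100 → position 4.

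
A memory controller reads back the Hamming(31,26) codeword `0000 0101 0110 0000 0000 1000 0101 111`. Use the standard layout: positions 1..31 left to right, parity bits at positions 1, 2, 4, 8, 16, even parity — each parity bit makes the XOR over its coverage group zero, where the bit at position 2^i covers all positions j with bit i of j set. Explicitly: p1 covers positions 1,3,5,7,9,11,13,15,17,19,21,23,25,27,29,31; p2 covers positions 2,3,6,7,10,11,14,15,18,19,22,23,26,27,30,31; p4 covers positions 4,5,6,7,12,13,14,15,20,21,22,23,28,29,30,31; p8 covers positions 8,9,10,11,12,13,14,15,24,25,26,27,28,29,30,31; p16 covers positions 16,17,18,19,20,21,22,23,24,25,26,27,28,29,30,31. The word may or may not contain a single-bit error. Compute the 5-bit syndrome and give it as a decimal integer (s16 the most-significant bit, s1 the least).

s1: b1⊕b3⊕b5⊕b7⊕b9⊕b11⊕b13⊕b15⊕b17⊕b19⊕b21⊕b23⊕b25⊕b27⊕b29⊕b31 = 0⊕0⊕0⊕0⊕0⊕1⊕0⊕0⊕0⊕0⊕1⊕0⊕0⊕0⊕1⊕1 = 0
s2: b2⊕b3⊕b6⊕b7⊕b10⊕b11⊕b14⊕b15⊕b18⊕b19⊕b22⊕b23⊕b26⊕b27⊕b30⊕b31 = 0⊕0⊕1⊕0⊕1⊕1⊕0⊕0⊕0⊕0⊕0⊕0⊕1⊕0⊕1⊕1 = 0
s4: b4⊕b5⊕b6⊕b7⊕b12⊕b13⊕b14⊕b15⊕b20⊕b21⊕b22⊕b23⊕b28⊕b29⊕b30⊕b31 = 0⊕0⊕1⊕0⊕0⊕0⊕0⊕0⊕0⊕1⊕0⊕0⊕1⊕1⊕1⊕1 = 0
s8: b8⊕b9⊕b10⊕b11⊕b12⊕b13⊕b14⊕b15⊕b24⊕b25⊕b26⊕b27⊕b28⊕b29⊕b30⊕b31 = 1⊕0⊕1⊕1⊕0⊕0⊕0⊕0⊕0⊕0⊕1⊕0⊕1⊕1⊕1⊕1 = 0
s16: b16⊕b17⊕b18⊕b19⊕b20⊕b21⊕b22⊕b23⊕b24⊕b25⊕b26⊕b27⊕b28⊕b29⊕b30⊕b31 = 0⊕0⊕0⊕0⊕0⊕1⊕0⊕0⊕0⊕0⊕1⊕0⊕1⊕1⊕1⊕1 = 0
Syndrome (s16...s1) = 00000 → position 0 (no error).

0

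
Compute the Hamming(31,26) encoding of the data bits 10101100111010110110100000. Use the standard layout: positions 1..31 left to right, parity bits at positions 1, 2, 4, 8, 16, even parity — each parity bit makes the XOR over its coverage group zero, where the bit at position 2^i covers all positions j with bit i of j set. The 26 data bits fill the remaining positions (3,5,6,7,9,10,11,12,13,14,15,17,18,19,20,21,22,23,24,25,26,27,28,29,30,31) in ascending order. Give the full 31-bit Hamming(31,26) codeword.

0011010111001110010110110100000

Place data bits at non-power-of-two positions: b3=1, b5=0, b6=1, b7=0, b9=1, b10=1, b11=0, b12=0, b13=1, b14=1, b15=1, b17=0, b18=1, b19=0, b20=1, b21=1, b22=0, b23=1, b24=1, b25=0, b26=1, b27=0, b28=0, b29=0, b30=0, b31=0.
p1 = XOR of data positions {3,5,7,9,11,13,15,17,19,21,23,25,27,29,31} = 1⊕0⊕0⊕1⊕0⊕1⊕1⊕0⊕0⊕1⊕1⊕0⊕0⊕0⊕0 = 0
p2 = XOR of data positions {3,6,7,10,11,14,15,18,19,22,23,26,27,30,31} = 1⊕1⊕0⊕1⊕0⊕1⊕1⊕1⊕0⊕0⊕1⊕1⊕0⊕0⊕0 = 0
p4 = XOR of data positions {5,6,7,12,13,14,15,20,21,22,23,28,29,30,31} = 0⊕1⊕0⊕0⊕1⊕1⊕1⊕1⊕1⊕0⊕1⊕0⊕0⊕0⊕0 = 1
p8 = XOR of data positions {9,10,11,12,13,14,15,24,25,26,27,28,29,30,31} = 1⊕1⊕0⊕0⊕1⊕1⊕1⊕1⊕0⊕1⊕0⊕0⊕0⊕0⊕0 = 1
p16 = XOR of data positions {17,18,19,20,21,22,23,24,25,26,27,28,29,30,31} = 0⊕1⊕0⊕1⊕1⊕0⊕1⊕1⊕0⊕1⊕0⊕0⊕0⊕0⊕0 = 0
Codeword b1..b31 = 0011010111001110010110110100000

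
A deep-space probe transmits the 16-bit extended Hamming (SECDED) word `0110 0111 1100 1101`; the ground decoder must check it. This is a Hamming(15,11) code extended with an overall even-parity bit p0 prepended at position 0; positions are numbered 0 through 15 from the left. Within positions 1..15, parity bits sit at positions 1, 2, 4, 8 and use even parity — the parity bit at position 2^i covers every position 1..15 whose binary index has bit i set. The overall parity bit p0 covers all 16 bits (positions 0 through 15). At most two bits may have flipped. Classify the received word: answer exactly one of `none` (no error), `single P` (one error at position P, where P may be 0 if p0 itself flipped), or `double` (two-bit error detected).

double

s1: b1⊕b3⊕b5⊕b7⊕b9⊕b11⊕b13⊕b15 = 1⊕0⊕1⊕1⊕1⊕0⊕1⊕1 = 0
s2: b2⊕b3⊕b6⊕b7⊕b10⊕b11⊕b14⊕b15 = 1⊕0⊕1⊕1⊕0⊕0⊕0⊕1 = 0
s4: b4⊕b5⊕b6⊕b7⊕b12⊕b13⊕b14⊕b15 = 0⊕1⊕1⊕1⊕1⊕1⊕0⊕1 = 0
s8: b8⊕b9⊕b10⊕b11⊕b12⊕b13⊕b14⊕b15 = 1⊕1⊕0⊕0⊕1⊕1⊕0⊕1 = 1
Syndrome (s8...s1) = 1000 → position 8.
Overall parity (XOR of all 16 bits, including p0): 0⊕1⊕1⊕0⊕0⊕1⊕1⊕1⊕1⊕1⊕0⊕0⊕1⊕1⊕0⊕1 = 0
Overall=0, syndrome position=8 → double-bit error detected (uncorrectable).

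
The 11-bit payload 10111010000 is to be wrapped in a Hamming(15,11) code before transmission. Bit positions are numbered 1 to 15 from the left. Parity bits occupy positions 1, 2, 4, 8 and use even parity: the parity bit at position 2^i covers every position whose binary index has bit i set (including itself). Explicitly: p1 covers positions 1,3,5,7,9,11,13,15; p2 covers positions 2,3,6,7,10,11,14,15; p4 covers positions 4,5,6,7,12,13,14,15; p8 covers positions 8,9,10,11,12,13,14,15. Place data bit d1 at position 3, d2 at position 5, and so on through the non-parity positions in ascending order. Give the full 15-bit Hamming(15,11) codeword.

001001101010000

Place data bits at non-power-of-two positions: b3=1, b5=0, b6=1, b7=1, b9=1, b10=0, b11=1, b12=0, b13=0, b14=0, b15=0.
p1 = XOR of data positions {3,5,7,9,11,13,15} = 1⊕0⊕1⊕1⊕1⊕0⊕0 = 0
p2 = XOR of data positions {3,6,7,10,11,14,15} = 1⊕1⊕1⊕0⊕1⊕0⊕0 = 0
p4 = XOR of data positions {5,6,7,12,13,14,15} = 0⊕1⊕1⊕0⊕0⊕0⊕0 = 0
p8 = XOR of data positions {9,10,11,12,13,14,15} = 1⊕0⊕1⊕0⊕0⊕0⊕0 = 0
Codeword b1..b15 = 001001101010000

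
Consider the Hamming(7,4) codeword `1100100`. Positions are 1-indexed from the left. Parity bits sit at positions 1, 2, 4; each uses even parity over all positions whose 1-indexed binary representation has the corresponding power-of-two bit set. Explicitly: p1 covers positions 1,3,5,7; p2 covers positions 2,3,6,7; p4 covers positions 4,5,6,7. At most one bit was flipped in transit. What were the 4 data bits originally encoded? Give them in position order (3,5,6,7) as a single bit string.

s1: b1⊕b3⊕b5⊕b7 = 1⊕0⊕1⊕0 = 0
s2: b2⊕b3⊕b6⊕b7 = 1⊕0⊕0⊕0 = 1
s4: b4⊕b5⊕b6⊕b7 = 0⊕1⊕0⊕0 = 1
Syndrome (s4...s1) = 110 → position 6.
Flip bit 6: corrected codeword = 1100110
Data bits at positions 3,5,6,7: 0110

0110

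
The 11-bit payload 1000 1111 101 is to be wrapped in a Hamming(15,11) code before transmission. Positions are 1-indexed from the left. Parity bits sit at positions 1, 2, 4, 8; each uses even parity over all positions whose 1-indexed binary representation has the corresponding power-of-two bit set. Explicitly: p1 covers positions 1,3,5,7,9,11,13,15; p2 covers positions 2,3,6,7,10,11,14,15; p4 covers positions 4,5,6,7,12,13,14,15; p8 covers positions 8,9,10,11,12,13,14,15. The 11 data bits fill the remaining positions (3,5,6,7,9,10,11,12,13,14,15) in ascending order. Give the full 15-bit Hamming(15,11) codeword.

Place data bits at non-power-of-two positions: b3=1, b5=0, b6=0, b7=0, b9=1, b10=1, b11=1, b12=1, b13=1, b14=0, b15=1.
p1 = XOR of data positions {3,5,7,9,11,13,15} = 1⊕0⊕0⊕1⊕1⊕1⊕1 = 1
p2 = XOR of data positions {3,6,7,10,11,14,15} = 1⊕0⊕0⊕1⊕1⊕0⊕1 = 0
p4 = XOR of data positions {5,6,7,12,13,14,15} = 0⊕0⊕0⊕1⊕1⊕0⊕1 = 1
p8 = XOR of data positions {9,10,11,12,13,14,15} = 1⊕1⊕1⊕1⊕1⊕0⊕1 = 0
Codeword b1..b15 = 101100001111101

101100001111101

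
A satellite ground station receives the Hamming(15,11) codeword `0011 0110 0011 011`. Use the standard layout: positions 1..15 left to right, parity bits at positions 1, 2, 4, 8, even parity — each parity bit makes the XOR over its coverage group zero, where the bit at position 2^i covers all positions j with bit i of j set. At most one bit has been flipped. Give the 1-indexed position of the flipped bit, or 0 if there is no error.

0

s1: b1⊕b3⊕b5⊕b7⊕b9⊕b11⊕b13⊕b15 = 0⊕1⊕0⊕1⊕0⊕1⊕0⊕1 = 0
s2: b2⊕b3⊕b6⊕b7⊕b10⊕b11⊕b14⊕b15 = 0⊕1⊕1⊕1⊕0⊕1⊕1⊕1 = 0
s4: b4⊕b5⊕b6⊕b7⊕b12⊕b13⊕b14⊕b15 = 1⊕0⊕1⊕1⊕1⊕0⊕1⊕1 = 0
s8: b8⊕b9⊕b10⊕b11⊕b12⊕b13⊕b14⊕b15 = 0⊕0⊕0⊕1⊕1⊕0⊕1⊕1 = 0
Syndrome (s8...s1) = 0000 → position 0 (no error).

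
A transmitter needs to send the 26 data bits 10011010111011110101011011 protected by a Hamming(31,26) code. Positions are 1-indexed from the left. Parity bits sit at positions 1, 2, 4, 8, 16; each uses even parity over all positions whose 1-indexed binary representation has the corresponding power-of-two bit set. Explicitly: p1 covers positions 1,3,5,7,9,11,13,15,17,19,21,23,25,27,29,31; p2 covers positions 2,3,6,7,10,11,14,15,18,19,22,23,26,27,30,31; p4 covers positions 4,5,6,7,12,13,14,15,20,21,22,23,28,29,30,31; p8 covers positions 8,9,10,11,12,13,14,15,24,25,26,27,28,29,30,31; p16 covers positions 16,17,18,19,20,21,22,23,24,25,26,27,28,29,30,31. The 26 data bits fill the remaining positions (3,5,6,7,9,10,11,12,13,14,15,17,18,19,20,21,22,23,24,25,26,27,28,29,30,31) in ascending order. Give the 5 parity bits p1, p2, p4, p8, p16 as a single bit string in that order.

Place data bits at non-power-of-two positions: b3=1, b5=0, b6=0, b7=1, b9=1, b10=0, b11=1, b12=0, b13=1, b14=1, b15=1, b17=0, b18=1, b19=1, b20=1, b21=1, b22=0, b23=1, b24=0, b25=1, b26=0, b27=1, b28=1, b29=0, b30=1, b31=1.
p1 = XOR of data positions {3,5,7,9,11,13,15,17,19,21,23,25,27,29,31} = 1⊕0⊕1⊕1⊕1⊕1⊕1⊕0⊕1⊕1⊕1⊕1⊕1⊕0⊕1 = 0
p2 = XOR of data positions {3,6,7,10,11,14,15,18,19,22,23,26,27,30,31} = 1⊕0⊕1⊕0⊕1⊕1⊕1⊕1⊕1⊕0⊕1⊕0⊕1⊕1⊕1 = 1
p4 = XOR of data positions {5,6,7,12,13,14,15,20,21,22,23,28,29,30,31} = 0⊕0⊕1⊕0⊕1⊕1⊕1⊕1⊕1⊕0⊕1⊕1⊕0⊕1⊕1 = 0
p8 = XOR of data positions {9,10,11,12,13,14,15,24,25,26,27,28,29,30,31} = 1⊕0⊕1⊕0⊕1⊕1⊕1⊕0⊕1⊕0⊕1⊕1⊕0⊕1⊕1 = 0
p16 = XOR of data positions {17,18,19,20,21,22,23,24,25,26,27,28,29,30,31} = 0⊕1⊕1⊕1⊕1⊕0⊕1⊕0⊕1⊕0⊕1⊕1⊕0⊕1⊕1 = 0
Parity bits p1,p2,p4,p8,p16 = 01000

01000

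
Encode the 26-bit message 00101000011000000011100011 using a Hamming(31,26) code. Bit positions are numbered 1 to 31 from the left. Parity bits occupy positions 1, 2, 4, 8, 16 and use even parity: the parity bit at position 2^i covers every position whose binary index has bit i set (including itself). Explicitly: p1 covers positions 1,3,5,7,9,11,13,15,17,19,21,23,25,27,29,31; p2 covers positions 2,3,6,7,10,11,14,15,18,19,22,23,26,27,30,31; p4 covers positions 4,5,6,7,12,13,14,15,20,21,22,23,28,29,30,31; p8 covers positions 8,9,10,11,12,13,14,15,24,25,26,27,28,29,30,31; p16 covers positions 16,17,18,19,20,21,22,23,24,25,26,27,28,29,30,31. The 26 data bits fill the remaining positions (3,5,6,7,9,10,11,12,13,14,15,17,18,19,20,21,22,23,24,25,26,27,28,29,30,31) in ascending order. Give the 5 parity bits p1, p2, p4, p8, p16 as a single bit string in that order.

Place data bits at non-power-of-two positions: b3=0, b5=0, b6=1, b7=0, b9=1, b10=0, b11=0, b12=0, b13=0, b14=1, b15=1, b17=0, b18=0, b19=0, b20=0, b21=0, b22=0, b23=0, b24=1, b25=1, b26=1, b27=0, b28=0, b29=0, b30=1, b31=1.
p1 = XOR of data positions {3,5,7,9,11,13,15,17,19,21,23,25,27,29,31} = 0⊕0⊕0⊕1⊕0⊕0⊕1⊕0⊕0⊕0⊕0⊕1⊕0⊕0⊕1 = 0
p2 = XOR of data positions {3,6,7,10,11,14,15,18,19,22,23,26,27,30,31} = 0⊕1⊕0⊕0⊕0⊕1⊕1⊕0⊕0⊕0⊕0⊕1⊕0⊕1⊕1 = 0
p4 = XOR of data positions {5,6,7,12,13,14,15,20,21,22,23,28,29,30,31} = 0⊕1⊕0⊕0⊕0⊕1⊕1⊕0⊕0⊕0⊕0⊕0⊕0⊕1⊕1 = 1
p8 = XOR of data positions {9,10,11,12,13,14,15,24,25,26,27,28,29,30,31} = 1⊕0⊕0⊕0⊕0⊕1⊕1⊕1⊕1⊕1⊕0⊕0⊕0⊕1⊕1 = 0
p16 = XOR of data positions {17,18,19,20,21,22,23,24,25,26,27,28,29,30,31} = 0⊕0⊕0⊕0⊕0⊕0⊕0⊕1⊕1⊕1⊕0⊕0⊕0⊕1⊕1 = 1
Parity bits p1,p2,p4,p8,p16 = 00101

00101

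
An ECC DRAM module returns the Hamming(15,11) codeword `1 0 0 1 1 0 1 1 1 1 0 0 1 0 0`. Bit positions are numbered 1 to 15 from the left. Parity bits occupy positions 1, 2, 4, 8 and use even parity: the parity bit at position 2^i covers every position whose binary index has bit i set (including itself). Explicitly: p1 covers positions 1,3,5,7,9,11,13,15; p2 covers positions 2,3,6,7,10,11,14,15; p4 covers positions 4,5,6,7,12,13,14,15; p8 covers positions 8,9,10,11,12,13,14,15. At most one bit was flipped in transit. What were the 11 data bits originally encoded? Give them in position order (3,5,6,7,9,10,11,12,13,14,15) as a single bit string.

s1: b1⊕b3⊕b5⊕b7⊕b9⊕b11⊕b13⊕b15 = 1⊕0⊕1⊕1⊕1⊕0⊕1⊕0 = 1
s2: b2⊕b3⊕b6⊕b7⊕b10⊕b11⊕b14⊕b15 = 0⊕0⊕0⊕1⊕1⊕0⊕0⊕0 = 0
s4: b4⊕b5⊕b6⊕b7⊕b12⊕b13⊕b14⊕b15 = 1⊕1⊕0⊕1⊕0⊕1⊕0⊕0 = 0
s8: b8⊕b9⊕b10⊕b11⊕b12⊕b13⊕b14⊕b15 = 1⊕1⊕1⊕0⊕0⊕1⊕0⊕0 = 0
Syndrome (s8...s1) = 0001 → position 1.
Flip bit 1: corrected codeword = 000110111100100
Data bits at positions 3,5,6,7,9,10,11,12,13,14,15: 01011100100

01011100100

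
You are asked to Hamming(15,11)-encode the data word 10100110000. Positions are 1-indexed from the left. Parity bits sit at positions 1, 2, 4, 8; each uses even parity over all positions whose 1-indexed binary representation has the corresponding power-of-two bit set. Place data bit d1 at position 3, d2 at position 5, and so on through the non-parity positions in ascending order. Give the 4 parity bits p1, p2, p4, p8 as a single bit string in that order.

0010

Place data bits at non-power-of-two positions: b3=1, b5=0, b6=1, b7=0, b9=0, b10=1, b11=1, b12=0, b13=0, b14=0, b15=0.
p1 = XOR of data positions {3,5,7,9,11,13,15} = 1⊕0⊕0⊕0⊕1⊕0⊕0 = 0
p2 = XOR of data positions {3,6,7,10,11,14,15} = 1⊕1⊕0⊕1⊕1⊕0⊕0 = 0
p4 = XOR of data positions {5,6,7,12,13,14,15} = 0⊕1⊕0⊕0⊕0⊕0⊕0 = 1
p8 = XOR of data positions {9,10,11,12,13,14,15} = 0⊕1⊕1⊕0⊕0⊕0⊕0 = 0
Parity bits p1,p2,p4,p8 = 0010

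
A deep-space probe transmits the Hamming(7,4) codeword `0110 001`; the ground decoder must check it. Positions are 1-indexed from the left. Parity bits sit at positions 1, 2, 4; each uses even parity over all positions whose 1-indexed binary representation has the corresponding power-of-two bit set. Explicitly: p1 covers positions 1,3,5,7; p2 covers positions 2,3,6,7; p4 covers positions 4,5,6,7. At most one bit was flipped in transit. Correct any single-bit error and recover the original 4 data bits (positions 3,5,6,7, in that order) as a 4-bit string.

s1: b1⊕b3⊕b5⊕b7 = 0⊕1⊕0⊕1 = 0
s2: b2⊕b3⊕b6⊕b7 = 1⊕1⊕0⊕1 = 1
s4: b4⊕b5⊕b6⊕b7 = 0⊕0⊕0⊕1 = 1
Syndrome (s4...s1) = 110 → position 6.
Flip bit 6: corrected codeword = 0110011
Data bits at positions 3,5,6,7: 1011

1011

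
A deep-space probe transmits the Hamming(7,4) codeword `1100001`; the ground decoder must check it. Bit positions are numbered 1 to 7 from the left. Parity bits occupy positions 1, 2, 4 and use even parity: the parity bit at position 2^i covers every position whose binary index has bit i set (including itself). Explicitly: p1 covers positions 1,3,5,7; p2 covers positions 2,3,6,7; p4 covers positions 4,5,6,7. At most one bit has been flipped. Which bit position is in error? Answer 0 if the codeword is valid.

4

s1: b1⊕b3⊕b5⊕b7 = 1⊕0⊕0⊕1 = 0
s2: b2⊕b3⊕b6⊕b7 = 1⊕0⊕0⊕1 = 0
s4: b4⊕b5⊕b6⊕b7 = 0⊕0⊕0⊕1 = 1
Syndrome (s4...s1) = 100 → position 4.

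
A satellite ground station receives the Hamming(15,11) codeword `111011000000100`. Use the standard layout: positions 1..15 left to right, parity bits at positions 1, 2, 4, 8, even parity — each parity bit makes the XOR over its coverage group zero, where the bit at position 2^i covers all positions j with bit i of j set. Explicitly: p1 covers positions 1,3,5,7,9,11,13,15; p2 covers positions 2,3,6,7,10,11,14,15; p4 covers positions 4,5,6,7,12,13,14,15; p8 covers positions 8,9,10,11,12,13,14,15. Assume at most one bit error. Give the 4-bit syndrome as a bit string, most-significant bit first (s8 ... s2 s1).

1110

s1: b1⊕b3⊕b5⊕b7⊕b9⊕b11⊕b13⊕b15 = 1⊕1⊕1⊕0⊕0⊕0⊕1⊕0 = 0
s2: b2⊕b3⊕b6⊕b7⊕b10⊕b11⊕b14⊕b15 = 1⊕1⊕1⊕0⊕0⊕0⊕0⊕0 = 1
s4: b4⊕b5⊕b6⊕b7⊕b12⊕b13⊕b14⊕b15 = 0⊕1⊕1⊕0⊕0⊕1⊕0⊕0 = 1
s8: b8⊕b9⊕b10⊕b11⊕b12⊕b13⊕b14⊕b15 = 0⊕0⊕0⊕0⊕0⊕1⊕0⊕0 = 1
Syndrome (s8...s1) = 1110 → position 14.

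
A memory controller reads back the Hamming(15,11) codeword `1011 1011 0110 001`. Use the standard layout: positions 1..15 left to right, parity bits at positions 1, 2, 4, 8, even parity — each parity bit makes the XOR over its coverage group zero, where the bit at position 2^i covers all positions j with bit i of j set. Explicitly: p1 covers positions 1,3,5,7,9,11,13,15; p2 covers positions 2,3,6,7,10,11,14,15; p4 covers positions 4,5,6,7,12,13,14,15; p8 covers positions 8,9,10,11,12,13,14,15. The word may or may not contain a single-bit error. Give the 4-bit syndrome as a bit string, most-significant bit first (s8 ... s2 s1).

s1: b1⊕b3⊕b5⊕b7⊕b9⊕b11⊕b13⊕b15 = 1⊕1⊕1⊕1⊕0⊕1⊕0⊕1 = 0
s2: b2⊕b3⊕b6⊕b7⊕b10⊕b11⊕b14⊕b15 = 0⊕1⊕0⊕1⊕1⊕1⊕0⊕1 = 1
s4: b4⊕b5⊕b6⊕b7⊕b12⊕b13⊕b14⊕b15 = 1⊕1⊕0⊕1⊕0⊕0⊕0⊕1 = 0
s8: b8⊕b9⊕b10⊕b11⊕b12⊕b13⊕b14⊕b15 = 1⊕0⊕1⊕1⊕0⊕0⊕0⊕1 = 0
Syndrome (s8...s1) = 0010 → position 2.

0010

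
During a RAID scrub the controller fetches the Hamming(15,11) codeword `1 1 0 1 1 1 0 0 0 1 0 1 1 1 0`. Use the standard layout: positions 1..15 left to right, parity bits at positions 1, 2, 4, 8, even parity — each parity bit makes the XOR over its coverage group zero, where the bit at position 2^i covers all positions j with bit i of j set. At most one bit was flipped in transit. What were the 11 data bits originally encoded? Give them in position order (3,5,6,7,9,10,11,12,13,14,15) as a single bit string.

01100101110

s1: b1⊕b3⊕b5⊕b7⊕b9⊕b11⊕b13⊕b15 = 1⊕0⊕1⊕0⊕0⊕0⊕1⊕0 = 1
s2: b2⊕b3⊕b6⊕b7⊕b10⊕b11⊕b14⊕b15 = 1⊕0⊕1⊕0⊕1⊕0⊕1⊕0 = 0
s4: b4⊕b5⊕b6⊕b7⊕b12⊕b13⊕b14⊕b15 = 1⊕1⊕1⊕0⊕1⊕1⊕1⊕0 = 0
s8: b8⊕b9⊕b10⊕b11⊕b12⊕b13⊕b14⊕b15 = 0⊕0⊕1⊕0⊕1⊕1⊕1⊕0 = 0
Syndrome (s8...s1) = 0001 → position 1.
Flip bit 1: corrected codeword = 010111000101110
Data bits at positions 3,5,6,7,9,10,11,12,13,14,15: 01100101110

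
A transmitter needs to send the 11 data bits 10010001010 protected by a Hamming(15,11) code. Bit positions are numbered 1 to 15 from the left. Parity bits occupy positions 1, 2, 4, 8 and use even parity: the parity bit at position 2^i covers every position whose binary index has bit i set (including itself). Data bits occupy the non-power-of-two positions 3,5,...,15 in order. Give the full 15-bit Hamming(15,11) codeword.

011100100001010

Place data bits at non-power-of-two positions: b3=1, b5=0, b6=0, b7=1, b9=0, b10=0, b11=0, b12=1, b13=0, b14=1, b15=0.
p1 = XOR of data positions {3,5,7,9,11,13,15} = 1⊕0⊕1⊕0⊕0⊕0⊕0 = 0
p2 = XOR of data positions {3,6,7,10,11,14,15} = 1⊕0⊕1⊕0⊕0⊕1⊕0 = 1
p4 = XOR of data positions {5,6,7,12,13,14,15} = 0⊕0⊕1⊕1⊕0⊕1⊕0 = 1
p8 = XOR of data positions {9,10,11,12,13,14,15} = 0⊕0⊕0⊕1⊕0⊕1⊕0 = 0
Codeword b1..b15 = 011100100001010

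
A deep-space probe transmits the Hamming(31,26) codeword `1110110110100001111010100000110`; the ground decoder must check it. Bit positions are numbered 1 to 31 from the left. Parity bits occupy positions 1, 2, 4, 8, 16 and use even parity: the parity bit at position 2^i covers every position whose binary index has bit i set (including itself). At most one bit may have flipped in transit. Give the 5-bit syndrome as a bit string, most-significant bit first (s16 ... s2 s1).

s1: b1⊕b3⊕b5⊕b7⊕b9⊕b11⊕b13⊕b15⊕b17⊕b19⊕b21⊕b23⊕b25⊕b27⊕b29⊕b31 = 1⊕1⊕1⊕0⊕1⊕1⊕0⊕0⊕1⊕1⊕1⊕1⊕0⊕0⊕1⊕0 = 0
s2: b2⊕b3⊕b6⊕b7⊕b10⊕b11⊕b14⊕b15⊕b18⊕b19⊕b22⊕b23⊕b26⊕b27⊕b30⊕b31 = 1⊕1⊕1⊕0⊕0⊕1⊕0⊕0⊕1⊕1⊕0⊕1⊕0⊕0⊕1⊕0 = 0
s4: b4⊕b5⊕b6⊕b7⊕b12⊕b13⊕b14⊕b15⊕b20⊕b21⊕b22⊕b23⊕b28⊕b29⊕b30⊕b31 = 0⊕1⊕1⊕0⊕0⊕0⊕0⊕0⊕0⊕1⊕0⊕1⊕0⊕1⊕1⊕0 = 0
s8: b8⊕b9⊕b10⊕b11⊕b12⊕b13⊕b14⊕b15⊕b24⊕b25⊕b26⊕b27⊕b28⊕b29⊕b30⊕b31 = 1⊕1⊕0⊕1⊕0⊕0⊕0⊕0⊕0⊕0⊕0⊕0⊕0⊕1⊕1⊕0 = 1
s16: b16⊕b17⊕b18⊕b19⊕b20⊕b21⊕b22⊕b23⊕b24⊕b25⊕b26⊕b27⊕b28⊕b29⊕b30⊕b31 = 1⊕1⊕1⊕1⊕0⊕1⊕0⊕1⊕0⊕0⊕0⊕0⊕0⊕1⊕1⊕0 = 0
Syndrome (s16...s1) = 01000 → position 8.

01000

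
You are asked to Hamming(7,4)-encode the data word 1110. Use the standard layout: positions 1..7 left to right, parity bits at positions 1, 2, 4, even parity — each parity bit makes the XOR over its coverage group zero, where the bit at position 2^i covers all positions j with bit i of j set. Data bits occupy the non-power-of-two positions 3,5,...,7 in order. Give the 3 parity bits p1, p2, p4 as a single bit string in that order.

Place data bits at non-power-of-two positions: b3=1, b5=1, b6=1, b7=0.
p1 = XOR of data positions {3,5,7} = 1⊕1⊕0 = 0
p2 = XOR of data positions {3,6,7} = 1⊕1⊕0 = 0
p4 = XOR of data positions {5,6,7} = 1⊕1⊕0 = 0
Parity bits p1,p2,p4 = 000

000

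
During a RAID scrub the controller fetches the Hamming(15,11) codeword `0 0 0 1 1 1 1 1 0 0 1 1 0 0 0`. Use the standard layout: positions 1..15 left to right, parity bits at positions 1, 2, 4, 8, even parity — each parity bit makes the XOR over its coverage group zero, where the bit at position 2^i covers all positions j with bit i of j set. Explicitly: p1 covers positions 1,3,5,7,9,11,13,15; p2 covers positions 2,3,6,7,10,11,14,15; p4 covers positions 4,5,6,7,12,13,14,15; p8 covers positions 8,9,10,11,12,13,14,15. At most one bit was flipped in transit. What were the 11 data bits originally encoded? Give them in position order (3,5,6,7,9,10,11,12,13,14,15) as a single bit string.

s1: b1⊕b3⊕b5⊕b7⊕b9⊕b11⊕b13⊕b15 = 0⊕0⊕1⊕1⊕0⊕1⊕0⊕0 = 1
s2: b2⊕b3⊕b6⊕b7⊕b10⊕b11⊕b14⊕b15 = 0⊕0⊕1⊕1⊕0⊕1⊕0⊕0 = 1
s4: b4⊕b5⊕b6⊕b7⊕b12⊕b13⊕b14⊕b15 = 1⊕1⊕1⊕1⊕1⊕0⊕0⊕0 = 1
s8: b8⊕b9⊕b10⊕b11⊕b12⊕b13⊕b14⊕b15 = 1⊕0⊕0⊕1⊕1⊕0⊕0⊕0 = 1
Syndrome (s8...s1) = 1111 → position 15.
Flip bit 15: corrected codeword = 000111110011001
Data bits at positions 3,5,6,7,9,10,11,12,13,14,15: 01110011001

01110011001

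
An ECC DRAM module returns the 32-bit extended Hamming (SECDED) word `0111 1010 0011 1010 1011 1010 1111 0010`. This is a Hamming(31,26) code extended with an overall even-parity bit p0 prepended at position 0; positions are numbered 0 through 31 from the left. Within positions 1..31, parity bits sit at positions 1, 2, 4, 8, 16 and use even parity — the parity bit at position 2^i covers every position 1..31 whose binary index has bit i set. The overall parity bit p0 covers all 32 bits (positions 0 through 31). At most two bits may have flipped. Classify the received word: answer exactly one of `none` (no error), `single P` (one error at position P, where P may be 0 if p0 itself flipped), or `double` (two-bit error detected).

s1: b1⊕b3⊕b5⊕b7⊕b9⊕b11⊕b13⊕b15⊕b17⊕b19⊕b21⊕b23⊕b25⊕b27⊕b29⊕b31 = 1⊕1⊕0⊕0⊕0⊕1⊕0⊕0⊕0⊕1⊕0⊕0⊕1⊕1⊕0⊕0 = 0
s2: b2⊕b3⊕b6⊕b7⊕b10⊕b11⊕b14⊕b15⊕b18⊕b19⊕b22⊕b23⊕b26⊕b27⊕b30⊕b31 = 1⊕1⊕1⊕0⊕1⊕1⊕1⊕0⊕1⊕1⊕1⊕0⊕1⊕1⊕1⊕0 = 0
s4: b4⊕b5⊕b6⊕b7⊕b12⊕b13⊕b14⊕b15⊕b20⊕b21⊕b22⊕b23⊕b28⊕b29⊕b30⊕b31 = 1⊕0⊕1⊕0⊕1⊕0⊕1⊕0⊕1⊕0⊕1⊕0⊕0⊕0⊕1⊕0 = 1
s8: b8⊕b9⊕b10⊕b11⊕b12⊕b13⊕b14⊕b15⊕b24⊕b25⊕b26⊕b27⊕b28⊕b29⊕b30⊕b31 = 0⊕0⊕1⊕1⊕1⊕0⊕1⊕0⊕1⊕1⊕1⊕1⊕0⊕0⊕1⊕0 = 1
s16: b16⊕b17⊕b18⊕b19⊕b20⊕b21⊕b22⊕b23⊕b24⊕b25⊕b26⊕b27⊕b28⊕b29⊕b30⊕b31 = 1⊕0⊕1⊕1⊕1⊕0⊕1⊕0⊕1⊕1⊕1⊕1⊕0⊕0⊕1⊕0 = 0
Syndrome (s16...s1) = 01100 → position 12.
Overall parity (XOR of all 32 bits, including p0): 0⊕1⊕1⊕1⊕1⊕0⊕1⊕0⊕0⊕0⊕1⊕1⊕1⊕0⊕1⊕0⊕1⊕0⊕1⊕1⊕1⊕0⊕1⊕0⊕1⊕1⊕1⊕1⊕0⊕0⊕1⊕0 = 1
Overall=1, syndrome position=12 → single-bit error at position 12.

single 12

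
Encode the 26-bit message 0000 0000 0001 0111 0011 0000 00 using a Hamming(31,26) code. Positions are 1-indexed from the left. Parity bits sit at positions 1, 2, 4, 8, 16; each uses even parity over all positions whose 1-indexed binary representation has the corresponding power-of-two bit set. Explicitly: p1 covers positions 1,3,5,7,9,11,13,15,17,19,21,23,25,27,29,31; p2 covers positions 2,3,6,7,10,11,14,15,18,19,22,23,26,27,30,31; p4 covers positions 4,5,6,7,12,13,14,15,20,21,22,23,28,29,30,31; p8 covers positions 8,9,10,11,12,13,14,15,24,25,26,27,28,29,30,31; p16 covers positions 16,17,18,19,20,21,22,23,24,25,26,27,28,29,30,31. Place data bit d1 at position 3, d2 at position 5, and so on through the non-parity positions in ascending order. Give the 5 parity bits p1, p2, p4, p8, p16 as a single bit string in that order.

01000

Place data bits at non-power-of-two positions: b3=0, b5=0, b6=0, b7=0, b9=0, b10=0, b11=0, b12=0, b13=0, b14=0, b15=0, b17=1, b18=0, b19=1, b20=1, b21=1, b22=0, b23=0, b24=1, b25=1, b26=0, b27=0, b28=0, b29=0, b30=0, b31=0.
p1 = XOR of data positions {3,5,7,9,11,13,15,17,19,21,23,25,27,29,31} = 0⊕0⊕0⊕0⊕0⊕0⊕0⊕1⊕1⊕1⊕0⊕1⊕0⊕0⊕0 = 0
p2 = XOR of data positions {3,6,7,10,11,14,15,18,19,22,23,26,27,30,31} = 0⊕0⊕0⊕0⊕0⊕0⊕0⊕0⊕1⊕0⊕0⊕0⊕0⊕0⊕0 = 1
p4 = XOR of data positions {5,6,7,12,13,14,15,20,21,22,23,28,29,30,31} = 0⊕0⊕0⊕0⊕0⊕0⊕0⊕1⊕1⊕0⊕0⊕0⊕0⊕0⊕0 = 0
p8 = XOR of data positions {9,10,11,12,13,14,15,24,25,26,27,28,29,30,31} = 0⊕0⊕0⊕0⊕0⊕0⊕0⊕1⊕1⊕0⊕0⊕0⊕0⊕0⊕0 = 0
p16 = XOR of data positions {17,18,19,20,21,22,23,24,25,26,27,28,29,30,31} = 1⊕0⊕1⊕1⊕1⊕0⊕0⊕1⊕1⊕0⊕0⊕0⊕0⊕0⊕0 = 0
Parity bits p1,p2,p4,p8,p16 = 01000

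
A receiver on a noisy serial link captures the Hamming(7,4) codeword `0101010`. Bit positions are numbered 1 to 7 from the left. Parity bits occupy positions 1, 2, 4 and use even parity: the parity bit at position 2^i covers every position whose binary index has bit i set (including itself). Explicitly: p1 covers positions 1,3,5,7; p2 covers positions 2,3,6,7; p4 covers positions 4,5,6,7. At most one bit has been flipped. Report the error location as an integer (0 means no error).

0

s1: b1⊕b3⊕b5⊕b7 = 0⊕0⊕0⊕0 = 0
s2: b2⊕b3⊕b6⊕b7 = 1⊕0⊕1⊕0 = 0
s4: b4⊕b5⊕b6⊕b7 = 1⊕0⊕1⊕0 = 0
Syndrome (s4...s1) = 000 → position 0 (no error).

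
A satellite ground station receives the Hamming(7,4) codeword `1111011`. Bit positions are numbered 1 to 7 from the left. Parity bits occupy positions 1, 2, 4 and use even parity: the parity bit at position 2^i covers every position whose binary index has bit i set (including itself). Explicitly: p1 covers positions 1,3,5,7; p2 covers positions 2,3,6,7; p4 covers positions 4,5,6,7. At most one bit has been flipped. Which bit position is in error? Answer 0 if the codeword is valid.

5

s1: b1⊕b3⊕b5⊕b7 = 1⊕1⊕0⊕1 = 1
s2: b2⊕b3⊕b6⊕b7 = 1⊕1⊕1⊕1 = 0
s4: b4⊕b5⊕b6⊕b7 = 1⊕0⊕1⊕1 = 1
Syndrome (s4...s1) = 101 → position 5.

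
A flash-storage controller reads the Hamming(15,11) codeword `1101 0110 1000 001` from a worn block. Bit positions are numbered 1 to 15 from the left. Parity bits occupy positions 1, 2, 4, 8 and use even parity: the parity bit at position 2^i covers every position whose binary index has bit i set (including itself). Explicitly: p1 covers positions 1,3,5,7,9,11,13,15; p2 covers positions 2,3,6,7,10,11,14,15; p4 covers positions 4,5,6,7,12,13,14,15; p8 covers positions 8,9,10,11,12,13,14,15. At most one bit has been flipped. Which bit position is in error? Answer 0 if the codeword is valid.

0

s1: b1⊕b3⊕b5⊕b7⊕b9⊕b11⊕b13⊕b15 = 1⊕0⊕0⊕1⊕1⊕0⊕0⊕1 = 0
s2: b2⊕b3⊕b6⊕b7⊕b10⊕b11⊕b14⊕b15 = 1⊕0⊕1⊕1⊕0⊕0⊕0⊕1 = 0
s4: b4⊕b5⊕b6⊕b7⊕b12⊕b13⊕b14⊕b15 = 1⊕0⊕1⊕1⊕0⊕0⊕0⊕1 = 0
s8: b8⊕b9⊕b10⊕b11⊕b12⊕b13⊕b14⊕b15 = 0⊕1⊕0⊕0⊕0⊕0⊕0⊕1 = 0
Syndrome (s8...s1) = 0000 → position 0 (no error).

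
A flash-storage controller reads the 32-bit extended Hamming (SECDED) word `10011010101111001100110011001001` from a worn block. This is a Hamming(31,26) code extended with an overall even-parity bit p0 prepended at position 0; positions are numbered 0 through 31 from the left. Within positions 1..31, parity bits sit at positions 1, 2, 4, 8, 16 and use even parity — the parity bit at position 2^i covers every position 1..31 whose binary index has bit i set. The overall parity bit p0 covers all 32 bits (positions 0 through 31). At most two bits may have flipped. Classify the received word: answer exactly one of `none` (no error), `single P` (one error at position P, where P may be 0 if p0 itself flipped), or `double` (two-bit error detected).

s1: b1⊕b3⊕b5⊕b7⊕b9⊕b11⊕b13⊕b15⊕b17⊕b19⊕b21⊕b23⊕b25⊕b27⊕b29⊕b31 = 0⊕1⊕0⊕0⊕0⊕1⊕1⊕0⊕1⊕0⊕1⊕0⊕1⊕0⊕0⊕1 = 1
s2: b2⊕b3⊕b6⊕b7⊕b10⊕b11⊕b14⊕b15⊕b18⊕b19⊕b22⊕b23⊕b26⊕b27⊕b30⊕b31 = 0⊕1⊕1⊕0⊕1⊕1⊕0⊕0⊕0⊕0⊕0⊕0⊕0⊕0⊕0⊕1 = 1
s4: b4⊕b5⊕b6⊕b7⊕b12⊕b13⊕b14⊕b15⊕b20⊕b21⊕b22⊕b23⊕b28⊕b29⊕b30⊕b31 = 1⊕0⊕1⊕0⊕1⊕1⊕0⊕0⊕1⊕1⊕0⊕0⊕1⊕0⊕0⊕1 = 0
s8: b8⊕b9⊕b10⊕b11⊕b12⊕b13⊕b14⊕b15⊕b24⊕b25⊕b26⊕b27⊕b28⊕b29⊕b30⊕b31 = 1⊕0⊕1⊕1⊕1⊕1⊕0⊕0⊕1⊕1⊕0⊕0⊕1⊕0⊕0⊕1 = 1
s16: b16⊕b17⊕b18⊕b19⊕b20⊕b21⊕b22⊕b23⊕b24⊕b25⊕b26⊕b27⊕b28⊕b29⊕b30⊕b31 = 1⊕1⊕0⊕0⊕1⊕1⊕0⊕0⊕1⊕1⊕0⊕0⊕1⊕0⊕0⊕1 = 0
Syndrome (s16...s1) = 01011 → position 11.
Overall parity (XOR of all 32 bits, including p0): 1⊕0⊕0⊕1⊕1⊕0⊕1⊕0⊕1⊕0⊕1⊕1⊕1⊕1⊕0⊕0⊕1⊕1⊕0⊕0⊕1⊕1⊕0⊕0⊕1⊕1⊕0⊕0⊕1⊕0⊕0⊕1 = 1
Overall=1, syndrome position=11 → single-bit error at position 11.

single 11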